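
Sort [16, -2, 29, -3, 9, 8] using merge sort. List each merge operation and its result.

Divide and conquer:
  Merge [-2] + [29] -> [-2, 29]
  Merge [16] + [-2, 29] -> [-2, 16, 29]
  Merge [9] + [8] -> [8, 9]
  Merge [-3] + [8, 9] -> [-3, 8, 9]
  Merge [-2, 16, 29] + [-3, 8, 9] -> [-3, -2, 8, 9, 16, 29]


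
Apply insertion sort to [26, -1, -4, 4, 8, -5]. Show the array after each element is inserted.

First element 26 is already 'sorted'
Insert -1: shifted 1 elements -> [-1, 26, -4, 4, 8, -5]
Insert -4: shifted 2 elements -> [-4, -1, 26, 4, 8, -5]
Insert 4: shifted 1 elements -> [-4, -1, 4, 26, 8, -5]
Insert 8: shifted 1 elements -> [-4, -1, 4, 8, 26, -5]
Insert -5: shifted 5 elements -> [-5, -4, -1, 4, 8, 26]


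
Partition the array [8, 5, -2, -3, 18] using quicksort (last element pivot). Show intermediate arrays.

Partition 1: pivot=18 at index 4 -> [8, 5, -2, -3, 18]
Partition 2: pivot=-3 at index 0 -> [-3, 5, -2, 8, 18]
Partition 3: pivot=8 at index 3 -> [-3, 5, -2, 8, 18]
Partition 4: pivot=-2 at index 1 -> [-3, -2, 5, 8, 18]


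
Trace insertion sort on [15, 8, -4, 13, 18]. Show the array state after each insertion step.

First element 15 is already 'sorted'
Insert 8: shifted 1 elements -> [8, 15, -4, 13, 18]
Insert -4: shifted 2 elements -> [-4, 8, 15, 13, 18]
Insert 13: shifted 1 elements -> [-4, 8, 13, 15, 18]
Insert 18: shifted 0 elements -> [-4, 8, 13, 15, 18]


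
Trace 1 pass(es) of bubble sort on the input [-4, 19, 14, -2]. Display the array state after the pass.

After pass 1: [-4, 14, -2, 19] (2 swaps)
Total swaps: 2


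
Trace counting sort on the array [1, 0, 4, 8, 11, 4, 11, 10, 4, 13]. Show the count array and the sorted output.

Count array: [1, 1, 0, 0, 3, 0, 0, 0, 1, 0, 1, 2, 0, 1]
(count[i] = number of elements equal to i)
Cumulative count: [1, 2, 2, 2, 5, 5, 5, 5, 6, 6, 7, 9, 9, 10]
Sorted: [0, 1, 4, 4, 4, 8, 10, 11, 11, 13]


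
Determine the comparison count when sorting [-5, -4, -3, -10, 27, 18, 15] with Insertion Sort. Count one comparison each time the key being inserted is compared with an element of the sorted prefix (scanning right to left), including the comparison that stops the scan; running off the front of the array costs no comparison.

Insert -4: -5 <= -4 (stop) = 1 comparison(s) -> [-5, -4, -3, -10, 27, 18, 15]
Insert -3: -4 <= -3 (stop) = 1 comparison(s) -> [-5, -4, -3, -10, 27, 18, 15]
Insert -10: -3 > -10 (shift), -4 > -10 (shift), -5 > -10 (shift), reached front = 3 comparison(s) -> [-10, -5, -4, -3, 27, 18, 15]
Insert 27: -3 <= 27 (stop) = 1 comparison(s) -> [-10, -5, -4, -3, 27, 18, 15]
Insert 18: 27 > 18 (shift), -3 <= 18 (stop) = 2 comparison(s) -> [-10, -5, -4, -3, 18, 27, 15]
Insert 15: 27 > 15 (shift), 18 > 15 (shift), -3 <= 15 (stop) = 3 comparison(s) -> [-10, -5, -4, -3, 15, 18, 27]
Total comparisons: 1 + 1 + 3 + 1 + 2 + 3 = 11


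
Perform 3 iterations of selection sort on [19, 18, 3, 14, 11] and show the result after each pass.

Pass 1: Select minimum 3 at index 2, swap -> [3, 18, 19, 14, 11]
Pass 2: Select minimum 11 at index 4, swap -> [3, 11, 19, 14, 18]
Pass 3: Select minimum 14 at index 3, swap -> [3, 11, 14, 19, 18]


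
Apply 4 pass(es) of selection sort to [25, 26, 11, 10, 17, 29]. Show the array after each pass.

Pass 1: Select minimum 10 at index 3, swap -> [10, 26, 11, 25, 17, 29]
Pass 2: Select minimum 11 at index 2, swap -> [10, 11, 26, 25, 17, 29]
Pass 3: Select minimum 17 at index 4, swap -> [10, 11, 17, 25, 26, 29]
Pass 4: Select minimum 25 at index 3, swap -> [10, 11, 17, 25, 26, 29]


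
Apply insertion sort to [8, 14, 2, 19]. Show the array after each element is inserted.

First element 8 is already 'sorted'
Insert 14: shifted 0 elements -> [8, 14, 2, 19]
Insert 2: shifted 2 elements -> [2, 8, 14, 19]
Insert 19: shifted 0 elements -> [2, 8, 14, 19]


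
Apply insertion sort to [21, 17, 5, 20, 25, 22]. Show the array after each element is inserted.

First element 21 is already 'sorted'
Insert 17: shifted 1 elements -> [17, 21, 5, 20, 25, 22]
Insert 5: shifted 2 elements -> [5, 17, 21, 20, 25, 22]
Insert 20: shifted 1 elements -> [5, 17, 20, 21, 25, 22]
Insert 25: shifted 0 elements -> [5, 17, 20, 21, 25, 22]
Insert 22: shifted 1 elements -> [5, 17, 20, 21, 22, 25]


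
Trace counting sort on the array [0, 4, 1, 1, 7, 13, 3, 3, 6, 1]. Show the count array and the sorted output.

Count array: [1, 3, 0, 2, 1, 0, 1, 1, 0, 0, 0, 0, 0, 1]
(count[i] = number of elements equal to i)
Cumulative count: [1, 4, 4, 6, 7, 7, 8, 9, 9, 9, 9, 9, 9, 10]
Sorted: [0, 1, 1, 1, 3, 3, 4, 6, 7, 13]


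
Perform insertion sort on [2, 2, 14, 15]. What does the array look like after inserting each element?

First element 2 is already 'sorted'
Insert 2: shifted 0 elements -> [2, 2, 14, 15]
Insert 14: shifted 0 elements -> [2, 2, 14, 15]
Insert 15: shifted 0 elements -> [2, 2, 14, 15]


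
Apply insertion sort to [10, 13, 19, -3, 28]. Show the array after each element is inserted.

First element 10 is already 'sorted'
Insert 13: shifted 0 elements -> [10, 13, 19, -3, 28]
Insert 19: shifted 0 elements -> [10, 13, 19, -3, 28]
Insert -3: shifted 3 elements -> [-3, 10, 13, 19, 28]
Insert 28: shifted 0 elements -> [-3, 10, 13, 19, 28]


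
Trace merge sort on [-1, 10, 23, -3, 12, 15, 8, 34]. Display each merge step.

Divide and conquer:
  Merge [-1] + [10] -> [-1, 10]
  Merge [23] + [-3] -> [-3, 23]
  Merge [-1, 10] + [-3, 23] -> [-3, -1, 10, 23]
  Merge [12] + [15] -> [12, 15]
  Merge [8] + [34] -> [8, 34]
  Merge [12, 15] + [8, 34] -> [8, 12, 15, 34]
  Merge [-3, -1, 10, 23] + [8, 12, 15, 34] -> [-3, -1, 8, 10, 12, 15, 23, 34]


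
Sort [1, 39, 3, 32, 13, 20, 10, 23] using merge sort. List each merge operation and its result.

Divide and conquer:
  Merge [1] + [39] -> [1, 39]
  Merge [3] + [32] -> [3, 32]
  Merge [1, 39] + [3, 32] -> [1, 3, 32, 39]
  Merge [13] + [20] -> [13, 20]
  Merge [10] + [23] -> [10, 23]
  Merge [13, 20] + [10, 23] -> [10, 13, 20, 23]
  Merge [1, 3, 32, 39] + [10, 13, 20, 23] -> [1, 3, 10, 13, 20, 23, 32, 39]


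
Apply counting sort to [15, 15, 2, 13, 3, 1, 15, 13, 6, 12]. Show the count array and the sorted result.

Count array: [0, 1, 1, 1, 0, 0, 1, 0, 0, 0, 0, 0, 1, 2, 0, 3]
(count[i] = number of elements equal to i)
Cumulative count: [0, 1, 2, 3, 3, 3, 4, 4, 4, 4, 4, 4, 5, 7, 7, 10]
Sorted: [1, 2, 3, 6, 12, 13, 13, 15, 15, 15]


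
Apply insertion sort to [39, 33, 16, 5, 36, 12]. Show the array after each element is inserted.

First element 39 is already 'sorted'
Insert 33: shifted 1 elements -> [33, 39, 16, 5, 36, 12]
Insert 16: shifted 2 elements -> [16, 33, 39, 5, 36, 12]
Insert 5: shifted 3 elements -> [5, 16, 33, 39, 36, 12]
Insert 36: shifted 1 elements -> [5, 16, 33, 36, 39, 12]
Insert 12: shifted 4 elements -> [5, 12, 16, 33, 36, 39]


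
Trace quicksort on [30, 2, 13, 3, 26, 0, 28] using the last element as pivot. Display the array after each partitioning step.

Partition 1: pivot=28 at index 5 -> [2, 13, 3, 26, 0, 28, 30]
Partition 2: pivot=0 at index 0 -> [0, 13, 3, 26, 2, 28, 30]
Partition 3: pivot=2 at index 1 -> [0, 2, 3, 26, 13, 28, 30]
Partition 4: pivot=13 at index 3 -> [0, 2, 3, 13, 26, 28, 30]


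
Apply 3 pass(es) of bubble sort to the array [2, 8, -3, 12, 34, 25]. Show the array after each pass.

After pass 1: [2, -3, 8, 12, 25, 34] (2 swaps)
After pass 2: [-3, 2, 8, 12, 25, 34] (1 swaps)
After pass 3: [-3, 2, 8, 12, 25, 34] (0 swaps)
Total swaps: 3


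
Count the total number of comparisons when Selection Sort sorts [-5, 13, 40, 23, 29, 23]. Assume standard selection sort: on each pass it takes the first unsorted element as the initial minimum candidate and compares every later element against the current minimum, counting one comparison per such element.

Pass 1: scan indices 1..5 for the minimum = 5 comparison(s); min is -5, place at index 0 -> [-5, 13, 40, 23, 29, 23]
Pass 2: scan indices 2..5 for the minimum = 4 comparison(s); min is 13, place at index 1 -> [-5, 13, 40, 23, 29, 23]
Pass 3: scan indices 3..5 for the minimum = 3 comparison(s); min is 23, place at index 2 -> [-5, 13, 23, 40, 29, 23]
Pass 4: scan indices 4..5 for the minimum = 2 comparison(s); min is 23, place at index 3 -> [-5, 13, 23, 23, 29, 40]
Pass 5: scan indices 5..5 for the minimum = 1 comparison(s); min is 29, place at index 4 -> [-5, 13, 23, 23, 29, 40]
Selection sort always scans the whole unsorted suffix, so the count is (n-1) + (n-2) + ... + 1 = n(n-1)/2 = 6*5/2 = 15 regardless of the input order.
Total comparisons: 5 + 4 + 3 + 2 + 1 = 15


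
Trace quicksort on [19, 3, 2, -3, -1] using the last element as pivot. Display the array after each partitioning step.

Partition 1: pivot=-1 at index 1 -> [-3, -1, 2, 19, 3]
Partition 2: pivot=3 at index 3 -> [-3, -1, 2, 3, 19]


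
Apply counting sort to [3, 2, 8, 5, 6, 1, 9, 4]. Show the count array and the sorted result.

Count array: [0, 1, 1, 1, 1, 1, 1, 0, 1, 1]
(count[i] = number of elements equal to i)
Cumulative count: [0, 1, 2, 3, 4, 5, 6, 6, 7, 8]
Sorted: [1, 2, 3, 4, 5, 6, 8, 9]


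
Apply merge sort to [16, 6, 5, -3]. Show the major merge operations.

Divide and conquer:
  Merge [16] + [6] -> [6, 16]
  Merge [5] + [-3] -> [-3, 5]
  Merge [6, 16] + [-3, 5] -> [-3, 5, 6, 16]


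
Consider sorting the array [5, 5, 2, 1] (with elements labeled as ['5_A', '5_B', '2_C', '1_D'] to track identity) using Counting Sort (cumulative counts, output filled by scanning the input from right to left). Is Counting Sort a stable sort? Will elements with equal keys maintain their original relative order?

Trace Counting Sort on the labeled array (the key is the number; the letter only tracks identity):
  Counts for values 0..5: [0, 1, 1, 0, 0, 2]
  Cumulative counts: [0, 1, 2, 2, 2, 4]
  Scan right to left: place 1_D at output index 0
  Scan right to left: place 2_C at output index 1
  Scan right to left: place 5_B at output index 3
  Scan right to left: place 5_A at output index 2
  Output: [1_D, 2_C, 5_A, 5_B]
Equal keys:
  value 5: originally 5_A, 5_B; after sorting 5_A, 5_B -> order preserved
All equal keys kept their original relative order. Counting Sort is stable: scanning the input right to left with decreasing cumulative counts places later duplicates at later output positions.
Answer: Stable


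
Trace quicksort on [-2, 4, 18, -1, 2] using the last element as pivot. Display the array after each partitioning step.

Partition 1: pivot=2 at index 2 -> [-2, -1, 2, 4, 18]
Partition 2: pivot=-1 at index 1 -> [-2, -1, 2, 4, 18]
Partition 3: pivot=18 at index 4 -> [-2, -1, 2, 4, 18]


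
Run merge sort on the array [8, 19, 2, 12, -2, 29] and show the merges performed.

Divide and conquer:
  Merge [19] + [2] -> [2, 19]
  Merge [8] + [2, 19] -> [2, 8, 19]
  Merge [-2] + [29] -> [-2, 29]
  Merge [12] + [-2, 29] -> [-2, 12, 29]
  Merge [2, 8, 19] + [-2, 12, 29] -> [-2, 2, 8, 12, 19, 29]


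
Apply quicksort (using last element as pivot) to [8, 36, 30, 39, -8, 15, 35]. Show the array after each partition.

Partition 1: pivot=35 at index 4 -> [8, 30, -8, 15, 35, 39, 36]
Partition 2: pivot=15 at index 2 -> [8, -8, 15, 30, 35, 39, 36]
Partition 3: pivot=-8 at index 0 -> [-8, 8, 15, 30, 35, 39, 36]
Partition 4: pivot=36 at index 5 -> [-8, 8, 15, 30, 35, 36, 39]


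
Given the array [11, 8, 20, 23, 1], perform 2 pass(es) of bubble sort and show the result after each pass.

After pass 1: [8, 11, 20, 1, 23] (2 swaps)
After pass 2: [8, 11, 1, 20, 23] (1 swaps)
Total swaps: 3


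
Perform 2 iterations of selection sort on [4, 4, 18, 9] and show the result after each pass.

Pass 1: Select minimum 4 at index 0, swap -> [4, 4, 18, 9]
Pass 2: Select minimum 4 at index 1, swap -> [4, 4, 18, 9]


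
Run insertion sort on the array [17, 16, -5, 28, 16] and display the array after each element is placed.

First element 17 is already 'sorted'
Insert 16: shifted 1 elements -> [16, 17, -5, 28, 16]
Insert -5: shifted 2 elements -> [-5, 16, 17, 28, 16]
Insert 28: shifted 0 elements -> [-5, 16, 17, 28, 16]
Insert 16: shifted 2 elements -> [-5, 16, 16, 17, 28]


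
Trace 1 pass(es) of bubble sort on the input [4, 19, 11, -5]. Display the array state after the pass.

After pass 1: [4, 11, -5, 19] (2 swaps)
Total swaps: 2


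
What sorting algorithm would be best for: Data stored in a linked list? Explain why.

Best choice: Merge sort
Reason: Merge sort doesn't require random access; can be done in O(1) extra space for linked lists


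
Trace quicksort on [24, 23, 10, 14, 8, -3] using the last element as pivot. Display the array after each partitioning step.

Partition 1: pivot=-3 at index 0 -> [-3, 23, 10, 14, 8, 24]
Partition 2: pivot=24 at index 5 -> [-3, 23, 10, 14, 8, 24]
Partition 3: pivot=8 at index 1 -> [-3, 8, 10, 14, 23, 24]
Partition 4: pivot=23 at index 4 -> [-3, 8, 10, 14, 23, 24]
Partition 5: pivot=14 at index 3 -> [-3, 8, 10, 14, 23, 24]


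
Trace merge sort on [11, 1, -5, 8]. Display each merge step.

Divide and conquer:
  Merge [11] + [1] -> [1, 11]
  Merge [-5] + [8] -> [-5, 8]
  Merge [1, 11] + [-5, 8] -> [-5, 1, 8, 11]


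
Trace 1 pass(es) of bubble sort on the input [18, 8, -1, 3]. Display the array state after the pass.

After pass 1: [8, -1, 3, 18] (3 swaps)
Total swaps: 3


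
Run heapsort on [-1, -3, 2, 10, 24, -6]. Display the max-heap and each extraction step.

Build heap: [24, 10, 2, -1, -3, -6]
Extract 24: [10, -1, 2, -6, -3, 24]
Extract 10: [2, -1, -3, -6, 10, 24]
Extract 2: [-1, -6, -3, 2, 10, 24]
Extract -1: [-3, -6, -1, 2, 10, 24]
Extract -3: [-6, -3, -1, 2, 10, 24]


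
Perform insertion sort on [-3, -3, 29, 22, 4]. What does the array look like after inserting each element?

First element -3 is already 'sorted'
Insert -3: shifted 0 elements -> [-3, -3, 29, 22, 4]
Insert 29: shifted 0 elements -> [-3, -3, 29, 22, 4]
Insert 22: shifted 1 elements -> [-3, -3, 22, 29, 4]
Insert 4: shifted 2 elements -> [-3, -3, 4, 22, 29]


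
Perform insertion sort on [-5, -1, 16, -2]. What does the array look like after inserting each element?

First element -5 is already 'sorted'
Insert -1: shifted 0 elements -> [-5, -1, 16, -2]
Insert 16: shifted 0 elements -> [-5, -1, 16, -2]
Insert -2: shifted 2 elements -> [-5, -2, -1, 16]


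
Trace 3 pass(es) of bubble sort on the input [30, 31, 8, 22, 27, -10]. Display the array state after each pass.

After pass 1: [30, 8, 22, 27, -10, 31] (4 swaps)
After pass 2: [8, 22, 27, -10, 30, 31] (4 swaps)
After pass 3: [8, 22, -10, 27, 30, 31] (1 swaps)
Total swaps: 9


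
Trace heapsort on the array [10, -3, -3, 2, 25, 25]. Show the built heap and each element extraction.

Build heap: [25, 10, 25, 2, -3, -3]
Extract 25: [25, 10, -3, 2, -3, 25]
Extract 25: [10, 2, -3, -3, 25, 25]
Extract 10: [2, -3, -3, 10, 25, 25]
Extract 2: [-3, -3, 2, 10, 25, 25]
Extract -3: [-3, -3, 2, 10, 25, 25]


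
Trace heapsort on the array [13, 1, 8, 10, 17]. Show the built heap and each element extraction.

Build heap: [17, 13, 8, 10, 1]
Extract 17: [13, 10, 8, 1, 17]
Extract 13: [10, 1, 8, 13, 17]
Extract 10: [8, 1, 10, 13, 17]
Extract 8: [1, 8, 10, 13, 17]


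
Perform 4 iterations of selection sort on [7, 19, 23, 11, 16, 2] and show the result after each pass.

Pass 1: Select minimum 2 at index 5, swap -> [2, 19, 23, 11, 16, 7]
Pass 2: Select minimum 7 at index 5, swap -> [2, 7, 23, 11, 16, 19]
Pass 3: Select minimum 11 at index 3, swap -> [2, 7, 11, 23, 16, 19]
Pass 4: Select minimum 16 at index 4, swap -> [2, 7, 11, 16, 23, 19]


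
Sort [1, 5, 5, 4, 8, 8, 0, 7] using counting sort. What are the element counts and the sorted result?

Count array: [1, 1, 0, 0, 1, 2, 0, 1, 2]
(count[i] = number of elements equal to i)
Cumulative count: [1, 2, 2, 2, 3, 5, 5, 6, 8]
Sorted: [0, 1, 4, 5, 5, 7, 8, 8]


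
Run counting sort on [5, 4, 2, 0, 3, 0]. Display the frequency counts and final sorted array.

Count array: [2, 0, 1, 1, 1, 1]
(count[i] = number of elements equal to i)
Cumulative count: [2, 2, 3, 4, 5, 6]
Sorted: [0, 0, 2, 3, 4, 5]


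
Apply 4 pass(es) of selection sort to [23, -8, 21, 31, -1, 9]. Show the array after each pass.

Pass 1: Select minimum -8 at index 1, swap -> [-8, 23, 21, 31, -1, 9]
Pass 2: Select minimum -1 at index 4, swap -> [-8, -1, 21, 31, 23, 9]
Pass 3: Select minimum 9 at index 5, swap -> [-8, -1, 9, 31, 23, 21]
Pass 4: Select minimum 21 at index 5, swap -> [-8, -1, 9, 21, 23, 31]


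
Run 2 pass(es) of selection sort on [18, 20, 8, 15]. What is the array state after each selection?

Pass 1: Select minimum 8 at index 2, swap -> [8, 20, 18, 15]
Pass 2: Select minimum 15 at index 3, swap -> [8, 15, 18, 20]


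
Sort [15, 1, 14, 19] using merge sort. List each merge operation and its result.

Divide and conquer:
  Merge [15] + [1] -> [1, 15]
  Merge [14] + [19] -> [14, 19]
  Merge [1, 15] + [14, 19] -> [1, 14, 15, 19]


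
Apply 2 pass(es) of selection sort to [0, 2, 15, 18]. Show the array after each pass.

Pass 1: Select minimum 0 at index 0, swap -> [0, 2, 15, 18]
Pass 2: Select minimum 2 at index 1, swap -> [0, 2, 15, 18]


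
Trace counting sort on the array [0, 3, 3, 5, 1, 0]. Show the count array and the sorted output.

Count array: [2, 1, 0, 2, 0, 1]
(count[i] = number of elements equal to i)
Cumulative count: [2, 3, 3, 5, 5, 6]
Sorted: [0, 0, 1, 3, 3, 5]


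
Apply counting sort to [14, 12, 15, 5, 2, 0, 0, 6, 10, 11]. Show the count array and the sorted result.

Count array: [2, 0, 1, 0, 0, 1, 1, 0, 0, 0, 1, 1, 1, 0, 1, 1]
(count[i] = number of elements equal to i)
Cumulative count: [2, 2, 3, 3, 3, 4, 5, 5, 5, 5, 6, 7, 8, 8, 9, 10]
Sorted: [0, 0, 2, 5, 6, 10, 11, 12, 14, 15]


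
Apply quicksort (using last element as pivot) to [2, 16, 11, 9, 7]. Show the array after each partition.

Partition 1: pivot=7 at index 1 -> [2, 7, 11, 9, 16]
Partition 2: pivot=16 at index 4 -> [2, 7, 11, 9, 16]
Partition 3: pivot=9 at index 2 -> [2, 7, 9, 11, 16]


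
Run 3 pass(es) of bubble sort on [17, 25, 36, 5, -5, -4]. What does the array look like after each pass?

After pass 1: [17, 25, 5, -5, -4, 36] (3 swaps)
After pass 2: [17, 5, -5, -4, 25, 36] (3 swaps)
After pass 3: [5, -5, -4, 17, 25, 36] (3 swaps)
Total swaps: 9


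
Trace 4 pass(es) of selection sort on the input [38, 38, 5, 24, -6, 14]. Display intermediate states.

Pass 1: Select minimum -6 at index 4, swap -> [-6, 38, 5, 24, 38, 14]
Pass 2: Select minimum 5 at index 2, swap -> [-6, 5, 38, 24, 38, 14]
Pass 3: Select minimum 14 at index 5, swap -> [-6, 5, 14, 24, 38, 38]
Pass 4: Select minimum 24 at index 3, swap -> [-6, 5, 14, 24, 38, 38]


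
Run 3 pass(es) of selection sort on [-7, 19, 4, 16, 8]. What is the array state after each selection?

Pass 1: Select minimum -7 at index 0, swap -> [-7, 19, 4, 16, 8]
Pass 2: Select minimum 4 at index 2, swap -> [-7, 4, 19, 16, 8]
Pass 3: Select minimum 8 at index 4, swap -> [-7, 4, 8, 16, 19]


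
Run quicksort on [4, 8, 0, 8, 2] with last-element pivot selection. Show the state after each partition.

Partition 1: pivot=2 at index 1 -> [0, 2, 4, 8, 8]
Partition 2: pivot=8 at index 4 -> [0, 2, 4, 8, 8]
Partition 3: pivot=8 at index 3 -> [0, 2, 4, 8, 8]


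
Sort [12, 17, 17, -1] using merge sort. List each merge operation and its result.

Divide and conquer:
  Merge [12] + [17] -> [12, 17]
  Merge [17] + [-1] -> [-1, 17]
  Merge [12, 17] + [-1, 17] -> [-1, 12, 17, 17]


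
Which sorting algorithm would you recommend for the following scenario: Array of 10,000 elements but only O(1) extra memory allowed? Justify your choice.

Best choice: Heapsort
Reason: Heapsort rearranges the array in place using O(1) auxiliary space and still guarantees O(n log n) time; quicksort partitions in place but needs Theta(log n) stack space for recursion (O(n) in the worst case), and mergesort requires O(n) auxiliary space


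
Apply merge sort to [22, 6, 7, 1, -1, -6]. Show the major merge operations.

Divide and conquer:
  Merge [6] + [7] -> [6, 7]
  Merge [22] + [6, 7] -> [6, 7, 22]
  Merge [-1] + [-6] -> [-6, -1]
  Merge [1] + [-6, -1] -> [-6, -1, 1]
  Merge [6, 7, 22] + [-6, -1, 1] -> [-6, -1, 1, 6, 7, 22]


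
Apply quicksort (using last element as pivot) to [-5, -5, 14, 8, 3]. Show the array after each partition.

Partition 1: pivot=3 at index 2 -> [-5, -5, 3, 8, 14]
Partition 2: pivot=-5 at index 1 -> [-5, -5, 3, 8, 14]
Partition 3: pivot=14 at index 4 -> [-5, -5, 3, 8, 14]


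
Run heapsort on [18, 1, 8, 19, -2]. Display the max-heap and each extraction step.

Build heap: [19, 18, 8, 1, -2]
Extract 19: [18, 1, 8, -2, 19]
Extract 18: [8, 1, -2, 18, 19]
Extract 8: [1, -2, 8, 18, 19]
Extract 1: [-2, 1, 8, 18, 19]


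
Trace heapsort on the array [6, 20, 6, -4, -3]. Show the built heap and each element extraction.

Build heap: [20, 6, 6, -4, -3]
Extract 20: [6, -3, 6, -4, 20]
Extract 6: [6, -3, -4, 6, 20]
Extract 6: [-3, -4, 6, 6, 20]
Extract -3: [-4, -3, 6, 6, 20]


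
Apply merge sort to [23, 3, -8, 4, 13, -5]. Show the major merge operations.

Divide and conquer:
  Merge [3] + [-8] -> [-8, 3]
  Merge [23] + [-8, 3] -> [-8, 3, 23]
  Merge [13] + [-5] -> [-5, 13]
  Merge [4] + [-5, 13] -> [-5, 4, 13]
  Merge [-8, 3, 23] + [-5, 4, 13] -> [-8, -5, 3, 4, 13, 23]


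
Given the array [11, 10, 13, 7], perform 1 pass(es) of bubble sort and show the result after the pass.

After pass 1: [10, 11, 7, 13] (2 swaps)
Total swaps: 2


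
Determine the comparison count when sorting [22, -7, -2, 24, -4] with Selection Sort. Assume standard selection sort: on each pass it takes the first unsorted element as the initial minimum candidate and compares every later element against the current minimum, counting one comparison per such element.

Pass 1: scan indices 1..4 for the minimum = 4 comparison(s); min is -7, place at index 0 -> [-7, 22, -2, 24, -4]
Pass 2: scan indices 2..4 for the minimum = 3 comparison(s); min is -4, place at index 1 -> [-7, -4, -2, 24, 22]
Pass 3: scan indices 3..4 for the minimum = 2 comparison(s); min is -2, place at index 2 -> [-7, -4, -2, 24, 22]
Pass 4: scan indices 4..4 for the minimum = 1 comparison(s); min is 22, place at index 3 -> [-7, -4, -2, 22, 24]
Selection sort always scans the whole unsorted suffix, so the count is (n-1) + (n-2) + ... + 1 = n(n-1)/2 = 5*4/2 = 10 regardless of the input order.
Total comparisons: 4 + 3 + 2 + 1 = 10


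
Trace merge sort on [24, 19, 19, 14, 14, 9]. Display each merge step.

Divide and conquer:
  Merge [19] + [19] -> [19, 19]
  Merge [24] + [19, 19] -> [19, 19, 24]
  Merge [14] + [9] -> [9, 14]
  Merge [14] + [9, 14] -> [9, 14, 14]
  Merge [19, 19, 24] + [9, 14, 14] -> [9, 14, 14, 19, 19, 24]


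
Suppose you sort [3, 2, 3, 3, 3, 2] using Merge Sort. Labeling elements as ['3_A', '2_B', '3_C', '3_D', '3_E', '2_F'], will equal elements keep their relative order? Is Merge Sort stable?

Trace Merge Sort on the labeled array (the key is the number; the letter only tracks identity):
  Merge [2_B] + [3_C] -> [2_B, 3_C]
  Merge [3_A] + [2_B, 3_C] -> [2_B, 3_A, 3_C]
  Merge [3_E] + [2_F] -> [2_F, 3_E]
  Merge [3_D] + [2_F, 3_E] -> [2_F, 3_D, 3_E]
  Merge [2_B, 3_A, 3_C] + [2_F, 3_D, 3_E] -> [2_B, 2_F, 3_A, 3_C, 3_D, 3_E]
Final order: [2_B, 2_F, 3_A, 3_C, 3_D, 3_E]
Equal keys:
  value 2: originally 2_B, 2_F; after sorting 2_B, 2_F -> order preserved
  value 3: originally 3_A, 3_C, 3_D, 3_E; after sorting 3_A, 3_C, 3_D, 3_E -> order preserved
All equal keys kept their original relative order. Merge Sort is stable: when the heads of the two halves are equal the merge takes from the left half first.
Answer: Stable


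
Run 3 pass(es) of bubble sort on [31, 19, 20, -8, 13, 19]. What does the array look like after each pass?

After pass 1: [19, 20, -8, 13, 19, 31] (5 swaps)
After pass 2: [19, -8, 13, 19, 20, 31] (3 swaps)
After pass 3: [-8, 13, 19, 19, 20, 31] (2 swaps)
Total swaps: 10


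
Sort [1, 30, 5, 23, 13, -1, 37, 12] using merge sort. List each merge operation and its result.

Divide and conquer:
  Merge [1] + [30] -> [1, 30]
  Merge [5] + [23] -> [5, 23]
  Merge [1, 30] + [5, 23] -> [1, 5, 23, 30]
  Merge [13] + [-1] -> [-1, 13]
  Merge [37] + [12] -> [12, 37]
  Merge [-1, 13] + [12, 37] -> [-1, 12, 13, 37]
  Merge [1, 5, 23, 30] + [-1, 12, 13, 37] -> [-1, 1, 5, 12, 13, 23, 30, 37]


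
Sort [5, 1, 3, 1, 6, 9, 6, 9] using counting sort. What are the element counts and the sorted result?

Count array: [0, 2, 0, 1, 0, 1, 2, 0, 0, 2]
(count[i] = number of elements equal to i)
Cumulative count: [0, 2, 2, 3, 3, 4, 6, 6, 6, 8]
Sorted: [1, 1, 3, 5, 6, 6, 9, 9]


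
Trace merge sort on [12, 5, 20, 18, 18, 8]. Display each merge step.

Divide and conquer:
  Merge [5] + [20] -> [5, 20]
  Merge [12] + [5, 20] -> [5, 12, 20]
  Merge [18] + [8] -> [8, 18]
  Merge [18] + [8, 18] -> [8, 18, 18]
  Merge [5, 12, 20] + [8, 18, 18] -> [5, 8, 12, 18, 18, 20]


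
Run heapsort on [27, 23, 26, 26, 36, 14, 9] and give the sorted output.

Build heap: [36, 27, 26, 26, 23, 14, 9]
Extract 36: [27, 26, 26, 9, 23, 14, 36]
Extract 27: [26, 23, 26, 9, 14, 27, 36]
Extract 26: [26, 23, 14, 9, 26, 27, 36]
Extract 26: [23, 9, 14, 26, 26, 27, 36]
Extract 23: [14, 9, 23, 26, 26, 27, 36]
Extract 14: [9, 14, 23, 26, 26, 27, 36]


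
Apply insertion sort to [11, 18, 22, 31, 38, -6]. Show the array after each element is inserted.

First element 11 is already 'sorted'
Insert 18: shifted 0 elements -> [11, 18, 22, 31, 38, -6]
Insert 22: shifted 0 elements -> [11, 18, 22, 31, 38, -6]
Insert 31: shifted 0 elements -> [11, 18, 22, 31, 38, -6]
Insert 38: shifted 0 elements -> [11, 18, 22, 31, 38, -6]
Insert -6: shifted 5 elements -> [-6, 11, 18, 22, 31, 38]


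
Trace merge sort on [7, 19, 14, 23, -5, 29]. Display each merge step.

Divide and conquer:
  Merge [19] + [14] -> [14, 19]
  Merge [7] + [14, 19] -> [7, 14, 19]
  Merge [-5] + [29] -> [-5, 29]
  Merge [23] + [-5, 29] -> [-5, 23, 29]
  Merge [7, 14, 19] + [-5, 23, 29] -> [-5, 7, 14, 19, 23, 29]


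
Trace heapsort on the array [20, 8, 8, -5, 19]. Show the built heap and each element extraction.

Build heap: [20, 19, 8, -5, 8]
Extract 20: [19, 8, 8, -5, 20]
Extract 19: [8, -5, 8, 19, 20]
Extract 8: [8, -5, 8, 19, 20]
Extract 8: [-5, 8, 8, 19, 20]


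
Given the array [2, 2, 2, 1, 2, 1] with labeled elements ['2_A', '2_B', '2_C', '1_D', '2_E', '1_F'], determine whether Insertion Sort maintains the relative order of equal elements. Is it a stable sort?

Trace Insertion Sort on the labeled array (the key is the number; the letter only tracks identity):
  Insert 2_B at index 1: [2_A, 2_B, 2_C, 1_D, 2_E, 1_F]
  Insert 2_C at index 2: [2_A, 2_B, 2_C, 1_D, 2_E, 1_F]
  Insert 1_D at index 0: [1_D, 2_A, 2_B, 2_C, 2_E, 1_F]
  Insert 2_E at index 4: [1_D, 2_A, 2_B, 2_C, 2_E, 1_F]
  Insert 1_F at index 1: [1_D, 1_F, 2_A, 2_B, 2_C, 2_E]
Final order: [1_D, 1_F, 2_A, 2_B, 2_C, 2_E]
Equal keys:
  value 1: originally 1_D, 1_F; after sorting 1_D, 1_F -> order preserved
  value 2: originally 2_A, 2_B, 2_C, 2_E; after sorting 2_A, 2_B, 2_C, 2_E -> order preserved
All equal keys kept their original relative order. Insertion Sort is stable: elements are shifted only while they are strictly greater than the key, so a key is inserted after any equal elements already placed.
Answer: Stable


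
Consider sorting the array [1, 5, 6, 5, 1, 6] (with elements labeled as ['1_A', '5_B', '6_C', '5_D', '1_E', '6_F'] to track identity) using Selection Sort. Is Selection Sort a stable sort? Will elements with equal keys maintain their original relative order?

Trace Selection Sort on the labeled array (the key is the number; the letter only tracks identity):
  Pass 1: minimum 1_A is already at index 0; no swap -> [1_A, 5_B, 6_C, 5_D, 1_E, 6_F]
  Pass 2: minimum of unsorted part is 1_E at index 4; swap it with 5_B at index 1 -> [1_A, 1_E, 6_C, 5_D, 5_B, 6_F]
  Pass 3: minimum of unsorted part is 5_D at index 3; swap it with 6_C at index 2 -> [1_A, 1_E, 5_D, 6_C, 5_B, 6_F]
  Pass 4: minimum of unsorted part is 5_B at index 4; swap it with 6_C at index 3 -> [1_A, 1_E, 5_D, 5_B, 6_C, 6_F]
  Pass 5: minimum 6_C is already at index 4; no swap -> [1_A, 1_E, 5_D, 5_B, 6_C, 6_F]
Final order: [1_A, 1_E, 5_D, 5_B, 6_C, 6_F]
Equal keys:
  value 1: originally 1_A, 1_E; after sorting 1_A, 1_E -> order preserved
  value 5: originally 5_B, 5_D; after sorting 5_D, 5_B -> order changed
  value 6: originally 6_C, 6_F; after sorting 6_C, 6_F -> order preserved
Equal keys were reordered, so Selection Sort is not stable: the long-range swap that moves the minimum into place can carry an element past an equal key. (One such input is enough; an unstable sort may happen to preserve order on other inputs, but it gives no guarantee.)
Answer: Not stable


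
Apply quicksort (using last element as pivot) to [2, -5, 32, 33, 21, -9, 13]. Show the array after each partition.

Partition 1: pivot=13 at index 3 -> [2, -5, -9, 13, 21, 32, 33]
Partition 2: pivot=-9 at index 0 -> [-9, -5, 2, 13, 21, 32, 33]
Partition 3: pivot=2 at index 2 -> [-9, -5, 2, 13, 21, 32, 33]
Partition 4: pivot=33 at index 6 -> [-9, -5, 2, 13, 21, 32, 33]
Partition 5: pivot=32 at index 5 -> [-9, -5, 2, 13, 21, 32, 33]


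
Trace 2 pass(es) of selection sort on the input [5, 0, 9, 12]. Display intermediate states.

Pass 1: Select minimum 0 at index 1, swap -> [0, 5, 9, 12]
Pass 2: Select minimum 5 at index 1, swap -> [0, 5, 9, 12]


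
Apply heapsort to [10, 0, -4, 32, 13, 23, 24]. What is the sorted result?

Build heap: [32, 13, 24, 0, 10, 23, -4]
Extract 32: [24, 13, 23, 0, 10, -4, 32]
Extract 24: [23, 13, -4, 0, 10, 24, 32]
Extract 23: [13, 10, -4, 0, 23, 24, 32]
Extract 13: [10, 0, -4, 13, 23, 24, 32]
Extract 10: [0, -4, 10, 13, 23, 24, 32]
Extract 0: [-4, 0, 10, 13, 23, 24, 32]


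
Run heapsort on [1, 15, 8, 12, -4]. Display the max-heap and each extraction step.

Build heap: [15, 12, 8, 1, -4]
Extract 15: [12, 1, 8, -4, 15]
Extract 12: [8, 1, -4, 12, 15]
Extract 8: [1, -4, 8, 12, 15]
Extract 1: [-4, 1, 8, 12, 15]


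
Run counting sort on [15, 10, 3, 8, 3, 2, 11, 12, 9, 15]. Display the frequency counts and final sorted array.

Count array: [0, 0, 1, 2, 0, 0, 0, 0, 1, 1, 1, 1, 1, 0, 0, 2]
(count[i] = number of elements equal to i)
Cumulative count: [0, 0, 1, 3, 3, 3, 3, 3, 4, 5, 6, 7, 8, 8, 8, 10]
Sorted: [2, 3, 3, 8, 9, 10, 11, 12, 15, 15]


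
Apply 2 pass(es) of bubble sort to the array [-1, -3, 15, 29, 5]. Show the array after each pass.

After pass 1: [-3, -1, 15, 5, 29] (2 swaps)
After pass 2: [-3, -1, 5, 15, 29] (1 swaps)
Total swaps: 3


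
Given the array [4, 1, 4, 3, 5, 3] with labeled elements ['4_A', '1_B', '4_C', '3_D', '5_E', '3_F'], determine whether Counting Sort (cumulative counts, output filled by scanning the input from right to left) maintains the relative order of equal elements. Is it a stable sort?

Trace Counting Sort on the labeled array (the key is the number; the letter only tracks identity):
  Counts for values 0..5: [0, 1, 0, 2, 2, 1]
  Cumulative counts: [0, 1, 1, 3, 5, 6]
  Scan right to left: place 3_F at output index 2
  Scan right to left: place 5_E at output index 5
  Scan right to left: place 3_D at output index 1
  Scan right to left: place 4_C at output index 4
  Scan right to left: place 1_B at output index 0
  Scan right to left: place 4_A at output index 3
  Output: [1_B, 3_D, 3_F, 4_A, 4_C, 5_E]
Equal keys:
  value 3: originally 3_D, 3_F; after sorting 3_D, 3_F -> order preserved
  value 4: originally 4_A, 4_C; after sorting 4_A, 4_C -> order preserved
All equal keys kept their original relative order. Counting Sort is stable: scanning the input right to left with decreasing cumulative counts places later duplicates at later output positions.
Answer: Stable


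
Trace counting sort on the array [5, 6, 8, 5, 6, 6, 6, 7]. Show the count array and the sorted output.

Count array: [0, 0, 0, 0, 0, 2, 4, 1, 1]
(count[i] = number of elements equal to i)
Cumulative count: [0, 0, 0, 0, 0, 2, 6, 7, 8]
Sorted: [5, 5, 6, 6, 6, 6, 7, 8]


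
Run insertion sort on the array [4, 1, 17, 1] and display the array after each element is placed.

First element 4 is already 'sorted'
Insert 1: shifted 1 elements -> [1, 4, 17, 1]
Insert 17: shifted 0 elements -> [1, 4, 17, 1]
Insert 1: shifted 2 elements -> [1, 1, 4, 17]


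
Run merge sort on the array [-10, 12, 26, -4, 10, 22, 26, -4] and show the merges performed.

Divide and conquer:
  Merge [-10] + [12] -> [-10, 12]
  Merge [26] + [-4] -> [-4, 26]
  Merge [-10, 12] + [-4, 26] -> [-10, -4, 12, 26]
  Merge [10] + [22] -> [10, 22]
  Merge [26] + [-4] -> [-4, 26]
  Merge [10, 22] + [-4, 26] -> [-4, 10, 22, 26]
  Merge [-10, -4, 12, 26] + [-4, 10, 22, 26] -> [-10, -4, -4, 10, 12, 22, 26, 26]


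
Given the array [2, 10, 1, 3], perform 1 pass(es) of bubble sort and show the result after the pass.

After pass 1: [2, 1, 3, 10] (2 swaps)
Total swaps: 2


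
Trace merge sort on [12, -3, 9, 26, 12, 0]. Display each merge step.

Divide and conquer:
  Merge [-3] + [9] -> [-3, 9]
  Merge [12] + [-3, 9] -> [-3, 9, 12]
  Merge [12] + [0] -> [0, 12]
  Merge [26] + [0, 12] -> [0, 12, 26]
  Merge [-3, 9, 12] + [0, 12, 26] -> [-3, 0, 9, 12, 12, 26]


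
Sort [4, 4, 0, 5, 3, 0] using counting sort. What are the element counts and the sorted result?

Count array: [2, 0, 0, 1, 2, 1]
(count[i] = number of elements equal to i)
Cumulative count: [2, 2, 2, 3, 5, 6]
Sorted: [0, 0, 3, 4, 4, 5]


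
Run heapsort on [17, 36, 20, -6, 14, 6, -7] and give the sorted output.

Build heap: [36, 17, 20, -6, 14, 6, -7]
Extract 36: [20, 17, 6, -6, 14, -7, 36]
Extract 20: [17, 14, 6, -6, -7, 20, 36]
Extract 17: [14, -6, 6, -7, 17, 20, 36]
Extract 14: [6, -6, -7, 14, 17, 20, 36]
Extract 6: [-6, -7, 6, 14, 17, 20, 36]
Extract -6: [-7, -6, 6, 14, 17, 20, 36]


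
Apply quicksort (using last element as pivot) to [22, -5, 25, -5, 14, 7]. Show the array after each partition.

Partition 1: pivot=7 at index 2 -> [-5, -5, 7, 22, 14, 25]
Partition 2: pivot=-5 at index 1 -> [-5, -5, 7, 22, 14, 25]
Partition 3: pivot=25 at index 5 -> [-5, -5, 7, 22, 14, 25]
Partition 4: pivot=14 at index 3 -> [-5, -5, 7, 14, 22, 25]


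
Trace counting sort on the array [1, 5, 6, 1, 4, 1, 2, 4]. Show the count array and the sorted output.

Count array: [0, 3, 1, 0, 2, 1, 1]
(count[i] = number of elements equal to i)
Cumulative count: [0, 3, 4, 4, 6, 7, 8]
Sorted: [1, 1, 1, 2, 4, 4, 5, 6]


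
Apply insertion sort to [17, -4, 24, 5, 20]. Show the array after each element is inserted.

First element 17 is already 'sorted'
Insert -4: shifted 1 elements -> [-4, 17, 24, 5, 20]
Insert 24: shifted 0 elements -> [-4, 17, 24, 5, 20]
Insert 5: shifted 2 elements -> [-4, 5, 17, 24, 20]
Insert 20: shifted 1 elements -> [-4, 5, 17, 20, 24]


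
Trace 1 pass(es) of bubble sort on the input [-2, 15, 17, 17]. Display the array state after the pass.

After pass 1: [-2, 15, 17, 17] (0 swaps)
Total swaps: 0


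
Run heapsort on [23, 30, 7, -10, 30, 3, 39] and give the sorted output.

Build heap: [39, 30, 23, -10, 30, 3, 7]
Extract 39: [30, 30, 23, -10, 7, 3, 39]
Extract 30: [30, 7, 23, -10, 3, 30, 39]
Extract 30: [23, 7, 3, -10, 30, 30, 39]
Extract 23: [7, -10, 3, 23, 30, 30, 39]
Extract 7: [3, -10, 7, 23, 30, 30, 39]
Extract 3: [-10, 3, 7, 23, 30, 30, 39]


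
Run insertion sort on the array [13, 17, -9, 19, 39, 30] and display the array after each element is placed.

First element 13 is already 'sorted'
Insert 17: shifted 0 elements -> [13, 17, -9, 19, 39, 30]
Insert -9: shifted 2 elements -> [-9, 13, 17, 19, 39, 30]
Insert 19: shifted 0 elements -> [-9, 13, 17, 19, 39, 30]
Insert 39: shifted 0 elements -> [-9, 13, 17, 19, 39, 30]
Insert 30: shifted 1 elements -> [-9, 13, 17, 19, 30, 39]


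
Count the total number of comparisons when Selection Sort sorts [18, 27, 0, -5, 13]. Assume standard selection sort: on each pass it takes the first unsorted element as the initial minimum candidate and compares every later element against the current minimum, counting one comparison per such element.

Pass 1: scan indices 1..4 for the minimum = 4 comparison(s); min is -5, place at index 0 -> [-5, 27, 0, 18, 13]
Pass 2: scan indices 2..4 for the minimum = 3 comparison(s); min is 0, place at index 1 -> [-5, 0, 27, 18, 13]
Pass 3: scan indices 3..4 for the minimum = 2 comparison(s); min is 13, place at index 2 -> [-5, 0, 13, 18, 27]
Pass 4: scan indices 4..4 for the minimum = 1 comparison(s); min is 18, place at index 3 -> [-5, 0, 13, 18, 27]
Selection sort always scans the whole unsorted suffix, so the count is (n-1) + (n-2) + ... + 1 = n(n-1)/2 = 5*4/2 = 10 regardless of the input order.
Total comparisons: 4 + 3 + 2 + 1 = 10


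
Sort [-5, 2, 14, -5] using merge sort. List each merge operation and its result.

Divide and conquer:
  Merge [-5] + [2] -> [-5, 2]
  Merge [14] + [-5] -> [-5, 14]
  Merge [-5, 2] + [-5, 14] -> [-5, -5, 2, 14]


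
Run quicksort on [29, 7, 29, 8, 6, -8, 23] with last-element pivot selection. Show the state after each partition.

Partition 1: pivot=23 at index 4 -> [7, 8, 6, -8, 23, 29, 29]
Partition 2: pivot=-8 at index 0 -> [-8, 8, 6, 7, 23, 29, 29]
Partition 3: pivot=7 at index 2 -> [-8, 6, 7, 8, 23, 29, 29]
Partition 4: pivot=29 at index 6 -> [-8, 6, 7, 8, 23, 29, 29]


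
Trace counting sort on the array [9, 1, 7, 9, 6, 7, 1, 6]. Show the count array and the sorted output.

Count array: [0, 2, 0, 0, 0, 0, 2, 2, 0, 2]
(count[i] = number of elements equal to i)
Cumulative count: [0, 2, 2, 2, 2, 2, 4, 6, 6, 8]
Sorted: [1, 1, 6, 6, 7, 7, 9, 9]


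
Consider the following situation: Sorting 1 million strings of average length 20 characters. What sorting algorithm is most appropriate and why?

Best choice: MSD radix sort or Mergesort
Reason: MSD radix sort is a non-comparison sort that buckets the strings by successive character positions, running in time proportional to the total number of characters examined rather than O(n log n) string comparisons; mergesort is a stable O(n log n)-comparison alternative that works for arbitrary variable-length keys


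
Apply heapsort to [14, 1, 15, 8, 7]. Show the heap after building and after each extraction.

Build heap: [15, 8, 14, 1, 7]
Extract 15: [14, 8, 7, 1, 15]
Extract 14: [8, 1, 7, 14, 15]
Extract 8: [7, 1, 8, 14, 15]
Extract 7: [1, 7, 8, 14, 15]


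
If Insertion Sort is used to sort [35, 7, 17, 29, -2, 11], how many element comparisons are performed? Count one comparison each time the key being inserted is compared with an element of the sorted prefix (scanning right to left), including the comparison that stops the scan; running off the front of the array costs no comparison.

Insert 7: 35 > 7 (shift), reached front = 1 comparison(s) -> [7, 35, 17, 29, -2, 11]
Insert 17: 35 > 17 (shift), 7 <= 17 (stop) = 2 comparison(s) -> [7, 17, 35, 29, -2, 11]
Insert 29: 35 > 29 (shift), 17 <= 29 (stop) = 2 comparison(s) -> [7, 17, 29, 35, -2, 11]
Insert -2: 35 > -2 (shift), 29 > -2 (shift), 17 > -2 (shift), 7 > -2 (shift), reached front = 4 comparison(s) -> [-2, 7, 17, 29, 35, 11]
Insert 11: 35 > 11 (shift), 29 > 11 (shift), 17 > 11 (shift), 7 <= 11 (stop) = 4 comparison(s) -> [-2, 7, 11, 17, 29, 35]
Total comparisons: 1 + 2 + 2 + 4 + 4 = 13


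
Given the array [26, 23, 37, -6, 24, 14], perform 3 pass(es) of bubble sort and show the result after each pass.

After pass 1: [23, 26, -6, 24, 14, 37] (4 swaps)
After pass 2: [23, -6, 24, 14, 26, 37] (3 swaps)
After pass 3: [-6, 23, 14, 24, 26, 37] (2 swaps)
Total swaps: 9


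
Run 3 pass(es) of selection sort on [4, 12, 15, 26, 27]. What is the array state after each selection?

Pass 1: Select minimum 4 at index 0, swap -> [4, 12, 15, 26, 27]
Pass 2: Select minimum 12 at index 1, swap -> [4, 12, 15, 26, 27]
Pass 3: Select minimum 15 at index 2, swap -> [4, 12, 15, 26, 27]


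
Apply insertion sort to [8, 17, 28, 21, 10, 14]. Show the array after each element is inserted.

First element 8 is already 'sorted'
Insert 17: shifted 0 elements -> [8, 17, 28, 21, 10, 14]
Insert 28: shifted 0 elements -> [8, 17, 28, 21, 10, 14]
Insert 21: shifted 1 elements -> [8, 17, 21, 28, 10, 14]
Insert 10: shifted 3 elements -> [8, 10, 17, 21, 28, 14]
Insert 14: shifted 3 elements -> [8, 10, 14, 17, 21, 28]
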